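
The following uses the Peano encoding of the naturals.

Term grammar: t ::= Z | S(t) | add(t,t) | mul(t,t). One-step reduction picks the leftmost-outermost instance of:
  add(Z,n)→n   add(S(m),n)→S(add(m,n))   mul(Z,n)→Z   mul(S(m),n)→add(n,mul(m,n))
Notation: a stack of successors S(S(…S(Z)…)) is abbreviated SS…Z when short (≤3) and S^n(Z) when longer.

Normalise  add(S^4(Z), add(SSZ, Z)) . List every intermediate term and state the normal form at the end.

  start: add(S^4(Z), add(SSZ, Z))
  step 1: S(add(SSSZ, add(SSZ, Z)))
  step 2: S(S(add(SSZ, add(SSZ, Z))))
  step 3: S(S(S(add(SZ, add(SSZ, Z)))))
  step 4: S(S(S(S(add(Z, add(SSZ, Z))))))
  step 5: S(S(S(S(add(SSZ, Z)))))
  step 6: S(S(S(S(S(add(SZ, Z))))))
  step 7: S(S(S(S(S(S(add(Z, Z)))))))
  step 8: S^6(Z)

Answer: normal form = S^6(Z)  (in 8 steps)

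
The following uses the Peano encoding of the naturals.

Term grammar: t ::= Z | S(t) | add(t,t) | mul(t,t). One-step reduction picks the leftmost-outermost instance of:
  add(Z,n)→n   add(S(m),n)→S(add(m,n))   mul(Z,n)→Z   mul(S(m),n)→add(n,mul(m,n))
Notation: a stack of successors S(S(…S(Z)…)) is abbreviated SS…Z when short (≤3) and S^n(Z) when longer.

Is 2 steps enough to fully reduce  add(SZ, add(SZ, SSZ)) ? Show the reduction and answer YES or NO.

Answer: NO — after 2 steps the term is S(add(SZ, SSZ)), not yet normal

Working:
  start: add(SZ, add(SZ, SSZ))
  step 1: S(add(Z, add(SZ, SSZ)))
  step 2: S(add(SZ, SSZ))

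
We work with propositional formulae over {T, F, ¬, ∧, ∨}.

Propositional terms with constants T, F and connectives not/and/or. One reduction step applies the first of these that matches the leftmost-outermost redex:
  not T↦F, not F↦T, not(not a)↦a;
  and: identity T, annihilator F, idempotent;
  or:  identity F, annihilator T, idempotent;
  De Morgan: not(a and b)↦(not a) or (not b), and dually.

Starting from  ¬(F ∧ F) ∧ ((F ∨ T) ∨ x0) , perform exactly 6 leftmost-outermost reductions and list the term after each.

Answer: after 6 steps: T

Derivation:
  start: ¬(F ∧ F) ∧ ((F ∨ T) ∨ x0)
  →1  (¬F ∨ ¬F) ∧ ((F ∨ T) ∨ x0)
  →2  ¬F ∧ ((F ∨ T) ∨ x0)
  →3  T ∧ ((F ∨ T) ∨ x0)
  →4  (F ∨ T) ∨ x0
  →5  T ∨ x0
  →6  T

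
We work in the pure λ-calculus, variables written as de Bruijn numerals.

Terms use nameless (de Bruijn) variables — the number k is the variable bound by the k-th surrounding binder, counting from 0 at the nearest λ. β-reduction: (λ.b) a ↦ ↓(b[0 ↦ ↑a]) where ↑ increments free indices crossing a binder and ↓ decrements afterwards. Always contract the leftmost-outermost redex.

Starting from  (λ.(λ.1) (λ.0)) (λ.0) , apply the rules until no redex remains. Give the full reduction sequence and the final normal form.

  start: (λ.(λ.1) (λ.0)) (λ.0)
  [1] (λ.λ.0) (λ.0)
  [2] λ.0

Answer: normal form = λ.0  (in 2 steps)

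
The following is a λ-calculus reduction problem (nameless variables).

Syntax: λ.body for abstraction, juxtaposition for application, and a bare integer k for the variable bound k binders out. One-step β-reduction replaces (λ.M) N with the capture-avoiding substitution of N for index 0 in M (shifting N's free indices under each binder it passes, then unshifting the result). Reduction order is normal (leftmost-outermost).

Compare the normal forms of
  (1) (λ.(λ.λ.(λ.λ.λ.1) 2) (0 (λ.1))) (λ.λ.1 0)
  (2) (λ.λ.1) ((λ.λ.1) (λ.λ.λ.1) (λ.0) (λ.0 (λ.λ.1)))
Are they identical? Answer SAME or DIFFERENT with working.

Term A:
  start: (λ.(λ.λ.(λ.λ.λ.1) 2) (0 (λ.1))) (λ.λ.1 0)
  [1] (λ.λ.(λ.λ.λ.1) (λ.λ.1 0)) ((λ.λ.1 0) (λ.λ.λ.1 0))
  [2] λ.(λ.λ.λ.1) (λ.λ.1 0)
  [3] λ.λ.λ.1

Term B:
  start: (λ.λ.1) ((λ.λ.1) (λ.λ.λ.1) (λ.0) (λ.0 (λ.λ.1)))
  [1] λ.(λ.λ.1) (λ.λ.λ.1) (λ.0) (λ.0 (λ.λ.1))
  [2] λ.(λ.λ.λ.λ.1) (λ.0) (λ.0 (λ.λ.1))
  [3] λ.(λ.λ.λ.1) (λ.0 (λ.λ.1))
  [4] λ.λ.λ.1

Answer: SAME — A ⇓ λ.λ.λ.1, B ⇓ λ.λ.λ.1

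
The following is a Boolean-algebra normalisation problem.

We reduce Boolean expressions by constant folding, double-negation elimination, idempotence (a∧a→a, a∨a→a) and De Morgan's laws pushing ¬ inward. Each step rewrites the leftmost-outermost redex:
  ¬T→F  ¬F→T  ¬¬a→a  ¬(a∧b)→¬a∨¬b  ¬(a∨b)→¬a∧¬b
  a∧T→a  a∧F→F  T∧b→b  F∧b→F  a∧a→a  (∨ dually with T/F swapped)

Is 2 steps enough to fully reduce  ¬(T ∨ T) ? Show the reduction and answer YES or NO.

  start: ¬(T ∨ T)
  →1  ¬T ∧ ¬T
  →2  ¬T

Answer: NO — after 2 steps the term is ¬T, not yet normal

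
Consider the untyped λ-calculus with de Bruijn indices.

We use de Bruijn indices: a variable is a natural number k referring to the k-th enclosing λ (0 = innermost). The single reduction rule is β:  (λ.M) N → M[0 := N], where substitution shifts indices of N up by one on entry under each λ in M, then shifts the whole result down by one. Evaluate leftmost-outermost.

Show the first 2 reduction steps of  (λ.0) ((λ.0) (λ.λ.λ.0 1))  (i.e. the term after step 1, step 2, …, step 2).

Answer: after 2 steps: λ.λ.λ.0 1

Reduction:
  start: (λ.0) ((λ.0) (λ.λ.λ.0 1))
  →1  (λ.0) (λ.λ.λ.0 1)
  →2  λ.λ.λ.0 1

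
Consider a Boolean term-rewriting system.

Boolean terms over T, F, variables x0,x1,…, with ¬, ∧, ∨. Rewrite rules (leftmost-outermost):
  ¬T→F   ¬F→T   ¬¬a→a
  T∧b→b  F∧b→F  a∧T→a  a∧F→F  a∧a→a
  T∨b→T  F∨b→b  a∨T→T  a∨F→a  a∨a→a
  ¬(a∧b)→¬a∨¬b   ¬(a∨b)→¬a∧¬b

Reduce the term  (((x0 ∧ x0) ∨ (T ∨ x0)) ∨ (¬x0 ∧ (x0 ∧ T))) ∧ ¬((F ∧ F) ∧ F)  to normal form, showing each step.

  start: (((x0 ∧ x0) ∨ (T ∨ x0)) ∨ (¬x0 ∧ (x0 ∧ T))) ∧ ¬((F ∧ F) ∧ F)
  →1  ((x0 ∨ (T ∨ x0)) ∨ (¬x0 ∧ (x0 ∧ T))) ∧ ¬((F ∧ F) ∧ F)
  →2  ((x0 ∨ T) ∨ (¬x0 ∧ (x0 ∧ T))) ∧ ¬((F ∧ F) ∧ F)
  →3  (T ∨ (¬x0 ∧ (x0 ∧ T))) ∧ ¬((F ∧ F) ∧ F)
  →4  T ∧ ¬((F ∧ F) ∧ F)
  →5  ¬((F ∧ F) ∧ F)
  →6  ¬(F ∧ F) ∨ ¬F
  →7  (¬F ∨ ¬F) ∨ ¬F
  →8  ¬F ∨ ¬F
  →9  ¬F
  →10  T

Answer: normal form = T  (in 10 steps)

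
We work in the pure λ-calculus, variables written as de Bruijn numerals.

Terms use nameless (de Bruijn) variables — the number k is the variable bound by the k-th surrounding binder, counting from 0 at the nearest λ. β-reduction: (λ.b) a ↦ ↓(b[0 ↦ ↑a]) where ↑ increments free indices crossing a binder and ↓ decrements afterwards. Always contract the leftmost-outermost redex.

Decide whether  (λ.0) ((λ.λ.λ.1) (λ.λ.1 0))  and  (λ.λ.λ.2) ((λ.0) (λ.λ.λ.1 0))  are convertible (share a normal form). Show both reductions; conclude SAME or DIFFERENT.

Term A:
  start: (λ.0) ((λ.λ.λ.1) (λ.λ.1 0))
  →1  (λ.λ.λ.1) (λ.λ.1 0)
  →2  λ.λ.1

Term B:
  start: (λ.λ.λ.2) ((λ.0) (λ.λ.λ.1 0))
  →1  λ.λ.(λ.0) (λ.λ.λ.1 0)
  →2  λ.λ.λ.λ.λ.1 0

Answer: DIFFERENT — A ⇓ λ.λ.1, B ⇓ λ.λ.λ.λ.λ.1 0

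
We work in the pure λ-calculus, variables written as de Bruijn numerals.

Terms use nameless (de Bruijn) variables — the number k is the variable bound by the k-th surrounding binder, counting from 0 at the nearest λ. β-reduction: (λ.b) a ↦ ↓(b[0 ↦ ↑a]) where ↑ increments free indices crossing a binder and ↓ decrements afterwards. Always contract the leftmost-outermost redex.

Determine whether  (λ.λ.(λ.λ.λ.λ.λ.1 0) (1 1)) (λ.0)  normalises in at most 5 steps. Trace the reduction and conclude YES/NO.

Answer: YES — reaches normal form λ.λ.λ.λ.λ.1 0 in 2 ≤ 5 steps

Derivation:
  start: (λ.λ.(λ.λ.λ.λ.λ.1 0) (1 1)) (λ.0)
  [1] λ.(λ.λ.λ.λ.λ.1 0) ((λ.0) (λ.0))
  [2] λ.λ.λ.λ.λ.1 0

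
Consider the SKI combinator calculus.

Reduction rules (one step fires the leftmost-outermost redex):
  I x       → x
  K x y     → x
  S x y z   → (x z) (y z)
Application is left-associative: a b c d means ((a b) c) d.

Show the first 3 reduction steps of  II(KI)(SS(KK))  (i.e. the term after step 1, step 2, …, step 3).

Answer: after 3 steps: I

Reduction:
  start: II(KI)(SS(KK))
  [1] I(KI)(SS(KK))
  [2] KI(SS(KK))
  [3] I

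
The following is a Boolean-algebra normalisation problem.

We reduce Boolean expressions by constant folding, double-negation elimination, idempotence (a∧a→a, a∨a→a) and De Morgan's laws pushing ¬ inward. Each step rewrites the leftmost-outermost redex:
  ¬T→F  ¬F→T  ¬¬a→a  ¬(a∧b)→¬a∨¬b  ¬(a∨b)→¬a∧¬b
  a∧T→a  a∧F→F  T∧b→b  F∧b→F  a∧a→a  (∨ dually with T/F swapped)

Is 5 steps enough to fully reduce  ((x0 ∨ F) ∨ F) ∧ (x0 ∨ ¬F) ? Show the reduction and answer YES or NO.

  start: ((x0 ∨ F) ∨ F) ∧ (x0 ∨ ¬F)
  step 1: (x0 ∨ F) ∧ (x0 ∨ ¬F)
  step 2: x0 ∧ (x0 ∨ ¬F)
  step 3: x0 ∧ (x0 ∨ T)
  step 4: x0 ∧ T
  step 5: x0

Answer: YES — reaches normal form x0 in 5 ≤ 5 steps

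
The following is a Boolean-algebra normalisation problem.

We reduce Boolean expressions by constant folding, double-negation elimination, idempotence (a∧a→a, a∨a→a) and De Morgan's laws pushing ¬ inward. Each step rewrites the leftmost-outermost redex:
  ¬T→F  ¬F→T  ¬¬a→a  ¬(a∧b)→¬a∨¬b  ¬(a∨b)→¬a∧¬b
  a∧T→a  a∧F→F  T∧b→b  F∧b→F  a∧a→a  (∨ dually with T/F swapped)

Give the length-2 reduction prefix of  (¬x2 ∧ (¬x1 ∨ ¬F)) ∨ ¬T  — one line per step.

Answer: after 2 steps: (¬x2 ∧ T) ∨ ¬T

Reduction:
  start: (¬x2 ∧ (¬x1 ∨ ¬F)) ∨ ¬T
  [1] (¬x2 ∧ (¬x1 ∨ T)) ∨ ¬T
  [2] (¬x2 ∧ T) ∨ ¬T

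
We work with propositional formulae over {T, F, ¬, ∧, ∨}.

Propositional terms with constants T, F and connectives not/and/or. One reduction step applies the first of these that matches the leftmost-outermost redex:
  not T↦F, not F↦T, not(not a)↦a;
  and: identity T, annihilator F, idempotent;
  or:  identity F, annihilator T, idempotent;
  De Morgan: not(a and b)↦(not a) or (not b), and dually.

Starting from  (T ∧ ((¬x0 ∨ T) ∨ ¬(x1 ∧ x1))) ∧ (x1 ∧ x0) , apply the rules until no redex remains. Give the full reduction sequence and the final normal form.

  start: (T ∧ ((¬x0 ∨ T) ∨ ¬(x1 ∧ x1))) ∧ (x1 ∧ x0)
  [1] ((¬x0 ∨ T) ∨ ¬(x1 ∧ x1)) ∧ (x1 ∧ x0)
  [2] (T ∨ ¬(x1 ∧ x1)) ∧ (x1 ∧ x0)
  [3] T ∧ (x1 ∧ x0)
  [4] x1 ∧ x0

Answer: normal form = x1 ∧ x0  (in 4 steps)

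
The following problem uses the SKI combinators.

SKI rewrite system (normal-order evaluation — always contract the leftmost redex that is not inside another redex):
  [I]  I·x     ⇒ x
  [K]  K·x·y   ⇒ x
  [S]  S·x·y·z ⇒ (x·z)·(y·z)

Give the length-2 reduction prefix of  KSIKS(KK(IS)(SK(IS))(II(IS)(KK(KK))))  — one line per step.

Answer: after 2 steps: K(KK(IS)(SK(IS))(II(IS)(KK(KK))))(S(KK(IS)(SK(IS))(II(IS)(KK(KK)))))

Working:
  start: KSIKS(KK(IS)(SK(IS))(II(IS)(KK(KK))))
  [1] SKS(KK(IS)(SK(IS))(II(IS)(KK(KK))))
  [2] K(KK(IS)(SK(IS))(II(IS)(KK(KK))))(S(KK(IS)(SK(IS))(II(IS)(KK(KK)))))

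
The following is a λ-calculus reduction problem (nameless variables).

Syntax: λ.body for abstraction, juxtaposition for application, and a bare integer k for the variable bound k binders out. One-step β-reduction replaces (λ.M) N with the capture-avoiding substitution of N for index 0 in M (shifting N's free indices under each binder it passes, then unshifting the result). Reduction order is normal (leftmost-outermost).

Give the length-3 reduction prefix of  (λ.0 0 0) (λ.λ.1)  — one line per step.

  start: (λ.0 0 0) (λ.λ.1)
  →1  (λ.λ.1) (λ.λ.1) (λ.λ.1)
  →2  (λ.λ.λ.1) (λ.λ.1)
  →3  λ.λ.1

Answer: after 3 steps: λ.λ.1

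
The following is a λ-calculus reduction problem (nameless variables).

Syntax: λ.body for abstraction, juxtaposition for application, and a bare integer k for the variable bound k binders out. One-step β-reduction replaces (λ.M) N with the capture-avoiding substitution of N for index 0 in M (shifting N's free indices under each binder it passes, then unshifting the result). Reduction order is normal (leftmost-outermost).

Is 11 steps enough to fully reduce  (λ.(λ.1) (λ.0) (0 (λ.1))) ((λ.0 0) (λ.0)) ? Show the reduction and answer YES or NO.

  start: (λ.(λ.1) (λ.0) (0 (λ.1))) ((λ.0 0) (λ.0))
  →1  (λ.(λ.0 0) (λ.0)) (λ.0) ((λ.0 0) (λ.0) (λ.(λ.0 0) (λ.0)))
  →2  (λ.0 0) (λ.0) ((λ.0 0) (λ.0) (λ.(λ.0 0) (λ.0)))
  →3  (λ.0) (λ.0) ((λ.0 0) (λ.0) (λ.(λ.0 0) (λ.0)))
  →4  (λ.0) ((λ.0 0) (λ.0) (λ.(λ.0 0) (λ.0)))
  →5  (λ.0 0) (λ.0) (λ.(λ.0 0) (λ.0))
  →6  (λ.0) (λ.0) (λ.(λ.0 0) (λ.0))
  →7  (λ.0) (λ.(λ.0 0) (λ.0))
  →8  λ.(λ.0 0) (λ.0)
  →9  λ.(λ.0) (λ.0)
  →10  λ.λ.0

Answer: YES — reaches normal form λ.λ.0 in 10 ≤ 11 steps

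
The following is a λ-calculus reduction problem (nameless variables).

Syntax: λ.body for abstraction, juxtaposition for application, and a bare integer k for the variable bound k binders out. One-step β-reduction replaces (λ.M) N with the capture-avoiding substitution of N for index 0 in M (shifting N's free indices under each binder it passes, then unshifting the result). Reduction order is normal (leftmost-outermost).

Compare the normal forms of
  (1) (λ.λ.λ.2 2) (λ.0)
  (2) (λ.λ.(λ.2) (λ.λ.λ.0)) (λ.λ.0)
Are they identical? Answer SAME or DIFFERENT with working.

Answer: SAME — A ⇓ λ.λ.λ.0, B ⇓ λ.λ.λ.0

Derivation:
Term A:
  start: (λ.λ.λ.2 2) (λ.0)
  step 1: λ.λ.(λ.0) (λ.0)
  step 2: λ.λ.λ.0

Term B:
  start: (λ.λ.(λ.2) (λ.λ.λ.0)) (λ.λ.0)
  step 1: λ.(λ.λ.λ.0) (λ.λ.λ.0)
  step 2: λ.λ.λ.0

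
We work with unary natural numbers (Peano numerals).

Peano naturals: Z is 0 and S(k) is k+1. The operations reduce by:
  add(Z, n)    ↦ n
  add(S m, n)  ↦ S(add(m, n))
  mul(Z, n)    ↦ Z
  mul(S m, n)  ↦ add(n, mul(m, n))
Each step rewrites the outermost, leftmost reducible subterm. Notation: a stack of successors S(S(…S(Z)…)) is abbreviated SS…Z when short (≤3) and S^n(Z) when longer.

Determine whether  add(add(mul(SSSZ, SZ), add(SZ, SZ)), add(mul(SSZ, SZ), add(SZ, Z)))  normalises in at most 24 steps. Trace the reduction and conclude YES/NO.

  start: add(add(mul(SSSZ, SZ), add(SZ, SZ)), add(mul(SSZ, SZ), add(SZ, Z)))
  →1  add(add(add(SZ, mul(SSZ, SZ)), add(SZ, SZ)), add(mul(SSZ, SZ), add(SZ, Z)))
  →2  add(add(S(add(Z, mul(SSZ, SZ))), add(SZ, SZ)), add(mul(SSZ, SZ), add(SZ, Z)))
  →3  add(S(add(add(Z, mul(SSZ, SZ)), add(SZ, SZ))), add(mul(SSZ, SZ), add(SZ, Z)))
  →4  S(add(add(add(Z, mul(SSZ, SZ)), add(SZ, SZ)), add(mul(SSZ, SZ), add(SZ, Z))))
  →5  S(add(add(mul(SSZ, SZ), add(SZ, SZ)), add(mul(SSZ, SZ), add(SZ, Z))))
  →6  S(add(add(add(SZ, mul(SZ, SZ)), add(SZ, SZ)), add(mul(SSZ, SZ), add(SZ, Z))))
  →7  S(add(add(S(add(Z, mul(SZ, SZ))), add(SZ, SZ)), add(mul(SSZ, SZ), add(SZ, Z))))
  →8  S(add(S(add(add(Z, mul(SZ, SZ)), add(SZ, SZ))), add(mul(SSZ, SZ), add(SZ, Z))))
  →9  S(S(add(add(add(Z, mul(SZ, SZ)), add(SZ, SZ)), add(mul(SSZ, SZ), add(SZ, Z)))))
  →10  S(S(add(add(mul(SZ, SZ), add(SZ, SZ)), add(mul(SSZ, SZ), add(SZ, Z)))))
  →11  S(S(add(add(add(SZ, mul(Z, SZ)), add(SZ, SZ)), add(mul(SSZ, SZ), add(SZ, Z)))))
  →12  S(S(add(add(S(add(Z, mul(Z, SZ))), add(SZ, SZ)), add(mul(SSZ, SZ), add(SZ, Z)))))
  →13  S(S(add(S(add(add(Z, mul(Z, SZ)), add(SZ, SZ))), add(mul(SSZ, SZ), add(SZ, Z)))))
  →14  S(S(S(add(add(add(Z, mul(Z, SZ)), add(SZ, SZ)), add(mul(SSZ, SZ), add(SZ, Z))))))
  →15  S(S(S(add(add(mul(Z, SZ), add(SZ, SZ)), add(mul(SSZ, SZ), add(SZ, Z))))))
  →16  S(S(S(add(add(Z, add(SZ, SZ)), add(mul(SSZ, SZ), add(SZ, Z))))))
  →17  S(S(S(add(add(SZ, SZ), add(mul(SSZ, SZ), add(SZ, Z))))))
  →18  S(S(S(add(S(add(Z, SZ)), add(mul(SSZ, SZ), add(SZ, Z))))))
  →19  S(S(S(S(add(add(Z, SZ), add(mul(SSZ, SZ), add(SZ, Z)))))))
  →20  S(S(S(S(add(SZ, add(mul(SSZ, SZ), add(SZ, Z)))))))
  →21  S(S(S(S(S(add(Z, add(mul(SSZ, SZ), add(SZ, Z))))))))
  →22  S(S(S(S(S(add(mul(SSZ, SZ), add(SZ, Z)))))))
  →23  S(S(S(S(S(add(add(SZ, mul(SZ, SZ)), add(SZ, Z)))))))
  →24  S(S(S(S(S(add(S(add(Z, mul(SZ, SZ))), add(SZ, Z)))))))

Answer: NO — after 24 steps the term is S(S(S(S(S(add(S(add(Z, mul(SZ, SZ))), add(SZ, Z))))))), not yet normal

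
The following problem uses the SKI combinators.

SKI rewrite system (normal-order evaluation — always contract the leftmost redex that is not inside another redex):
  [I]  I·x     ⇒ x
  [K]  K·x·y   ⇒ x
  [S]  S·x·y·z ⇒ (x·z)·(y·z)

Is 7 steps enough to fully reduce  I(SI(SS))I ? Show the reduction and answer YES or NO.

Answer: YES — reaches normal form SSI in 4 ≤ 7 steps

Derivation:
  start: I(SI(SS))I
  [1] SI(SS)I
  [2] II(SSI)
  [3] I(SSI)
  [4] SSI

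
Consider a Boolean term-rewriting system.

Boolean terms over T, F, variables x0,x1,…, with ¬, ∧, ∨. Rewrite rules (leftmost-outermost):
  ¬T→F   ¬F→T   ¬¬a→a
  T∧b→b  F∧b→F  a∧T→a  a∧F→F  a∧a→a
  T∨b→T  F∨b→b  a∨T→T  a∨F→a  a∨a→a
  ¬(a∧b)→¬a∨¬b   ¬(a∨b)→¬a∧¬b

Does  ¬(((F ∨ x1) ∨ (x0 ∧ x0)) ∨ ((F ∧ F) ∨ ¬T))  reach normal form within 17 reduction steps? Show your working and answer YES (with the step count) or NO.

Answer: YES — reaches normal form ¬x1 ∧ ¬x0 in 14 ≤ 17 steps

Reduction:
  start: ¬(((F ∨ x1) ∨ (x0 ∧ x0)) ∨ ((F ∧ F) ∨ ¬T))
  [1] ¬((F ∨ x1) ∨ (x0 ∧ x0)) ∧ ¬((F ∧ F) ∨ ¬T)
  [2] (¬(F ∨ x1) ∧ ¬(x0 ∧ x0)) ∧ ¬((F ∧ F) ∨ ¬T)
  [3] ((¬F ∧ ¬x1) ∧ ¬(x0 ∧ x0)) ∧ ¬((F ∧ F) ∨ ¬T)
  [4] ((T ∧ ¬x1) ∧ ¬(x0 ∧ x0)) ∧ ¬((F ∧ F) ∨ ¬T)
  [5] (¬x1 ∧ ¬(x0 ∧ x0)) ∧ ¬((F ∧ F) ∨ ¬T)
  [6] (¬x1 ∧ (¬x0 ∨ ¬x0)) ∧ ¬((F ∧ F) ∨ ¬T)
  [7] (¬x1 ∧ ¬x0) ∧ ¬((F ∧ F) ∨ ¬T)
  [8] (¬x1 ∧ ¬x0) ∧ (¬(F ∧ F) ∧ ¬¬T)
  [9] (¬x1 ∧ ¬x0) ∧ ((¬F ∨ ¬F) ∧ ¬¬T)
  [10] (¬x1 ∧ ¬x0) ∧ (¬F ∧ ¬¬T)
  [11] (¬x1 ∧ ¬x0) ∧ (T ∧ ¬¬T)
  [12] (¬x1 ∧ ¬x0) ∧ ¬¬T
  [13] (¬x1 ∧ ¬x0) ∧ T
  [14] ¬x1 ∧ ¬x0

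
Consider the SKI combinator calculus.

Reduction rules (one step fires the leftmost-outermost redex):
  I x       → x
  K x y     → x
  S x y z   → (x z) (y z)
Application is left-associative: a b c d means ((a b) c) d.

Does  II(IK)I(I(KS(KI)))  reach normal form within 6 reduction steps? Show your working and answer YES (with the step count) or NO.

  start: II(IK)I(I(KS(KI)))
  step 1: I(IK)I(I(KS(KI)))
  step 2: IKI(I(KS(KI)))
  step 3: KI(I(KS(KI)))
  step 4: I

Answer: YES — reaches normal form I in 4 ≤ 6 steps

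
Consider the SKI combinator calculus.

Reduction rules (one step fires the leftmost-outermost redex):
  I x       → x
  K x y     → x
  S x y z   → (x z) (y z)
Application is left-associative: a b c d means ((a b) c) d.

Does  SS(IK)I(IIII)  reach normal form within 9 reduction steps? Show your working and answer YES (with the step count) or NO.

  start: SS(IK)I(IIII)
  [1] SI(IKI)(IIII)
  [2] I(IIII)(IKI(IIII))
  [3] IIII(IKI(IIII))
  [4] III(IKI(IIII))
  [5] II(IKI(IIII))
  [6] I(IKI(IIII))
  [7] IKI(IIII)
  [8] KI(IIII)
  [9] I

Answer: YES — reaches normal form I in 9 ≤ 9 steps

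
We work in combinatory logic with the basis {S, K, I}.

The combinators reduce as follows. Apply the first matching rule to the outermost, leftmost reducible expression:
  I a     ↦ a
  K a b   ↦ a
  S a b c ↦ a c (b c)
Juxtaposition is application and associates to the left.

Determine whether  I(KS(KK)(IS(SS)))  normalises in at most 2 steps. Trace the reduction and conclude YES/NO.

Answer: NO — after 2 steps the term is S(IS(SS)), not yet normal

Reduction:
  start: I(KS(KK)(IS(SS)))
  →1  KS(KK)(IS(SS))
  →2  S(IS(SS))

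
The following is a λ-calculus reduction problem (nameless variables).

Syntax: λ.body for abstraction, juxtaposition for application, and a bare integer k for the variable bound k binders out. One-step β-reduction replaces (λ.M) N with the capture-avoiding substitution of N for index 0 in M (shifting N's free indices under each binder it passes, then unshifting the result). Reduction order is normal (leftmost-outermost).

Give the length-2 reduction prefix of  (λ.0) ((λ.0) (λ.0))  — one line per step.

  start: (λ.0) ((λ.0) (λ.0))
  step 1: (λ.0) (λ.0)
  step 2: λ.0

Answer: after 2 steps: λ.0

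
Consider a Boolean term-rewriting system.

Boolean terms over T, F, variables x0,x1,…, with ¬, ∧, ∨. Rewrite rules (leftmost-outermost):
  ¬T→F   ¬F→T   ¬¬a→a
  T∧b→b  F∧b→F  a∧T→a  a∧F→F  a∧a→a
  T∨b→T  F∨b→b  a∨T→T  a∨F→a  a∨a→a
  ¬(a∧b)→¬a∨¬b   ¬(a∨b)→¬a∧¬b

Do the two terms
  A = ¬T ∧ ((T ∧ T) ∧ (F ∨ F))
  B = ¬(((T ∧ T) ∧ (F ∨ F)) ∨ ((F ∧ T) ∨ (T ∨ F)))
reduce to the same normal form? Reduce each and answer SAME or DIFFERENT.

Term A:
  start: ¬T ∧ ((T ∧ T) ∧ (F ∨ F))
  →1  F ∧ ((T ∧ T) ∧ (F ∨ F))
  →2  F

Term B:
  start: ¬(((T ∧ T) ∧ (F ∨ F)) ∨ ((F ∧ T) ∨ (T ∨ F)))
  →1  ¬((T ∧ T) ∧ (F ∨ F)) ∧ ¬((F ∧ T) ∨ (T ∨ F))
  →2  (¬(T ∧ T) ∨ ¬(F ∨ F)) ∧ ¬((F ∧ T) ∨ (T ∨ F))
  →3  ((¬T ∨ ¬T) ∨ ¬(F ∨ F)) ∧ ¬((F ∧ T) ∨ (T ∨ F))
  →4  (¬T ∨ ¬(F ∨ F)) ∧ ¬((F ∧ T) ∨ (T ∨ F))
  →5  (F ∨ ¬(F ∨ F)) ∧ ¬((F ∧ T) ∨ (T ∨ F))
  →6  ¬(F ∨ F) ∧ ¬((F ∧ T) ∨ (T ∨ F))
  →7  (¬F ∧ ¬F) ∧ ¬((F ∧ T) ∨ (T ∨ F))
  →8  ¬F ∧ ¬((F ∧ T) ∨ (T ∨ F))
  →9  T ∧ ¬((F ∧ T) ∨ (T ∨ F))
  →10  ¬((F ∧ T) ∨ (T ∨ F))
  →11  ¬(F ∧ T) ∧ ¬(T ∨ F)
  →12  (¬F ∨ ¬T) ∧ ¬(T ∨ F)
  →13  (T ∨ ¬T) ∧ ¬(T ∨ F)
  →14  T ∧ ¬(T ∨ F)
  →15  ¬(T ∨ F)
  →16  ¬T ∧ ¬F
  →17  F ∧ ¬F
  →18  F

Answer: SAME — A ⇓ F, B ⇓ F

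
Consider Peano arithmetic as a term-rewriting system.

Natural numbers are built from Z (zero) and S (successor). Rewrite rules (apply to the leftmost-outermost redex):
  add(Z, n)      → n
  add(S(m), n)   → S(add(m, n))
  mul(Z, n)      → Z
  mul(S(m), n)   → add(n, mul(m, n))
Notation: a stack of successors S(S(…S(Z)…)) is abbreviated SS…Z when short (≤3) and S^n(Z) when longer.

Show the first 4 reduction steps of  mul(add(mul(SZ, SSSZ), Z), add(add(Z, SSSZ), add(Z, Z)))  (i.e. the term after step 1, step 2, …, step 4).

Answer: after 4 steps: add(add(add(Z, SSSZ), add(Z, Z)), mul(add(add(SSZ, mul(Z, SSSZ)), Z), add(add(Z, SSSZ), add(Z, Z))))

Reduction:
  start: mul(add(mul(SZ, SSSZ), Z), add(add(Z, SSSZ), add(Z, Z)))
  [1] mul(add(add(SSSZ, mul(Z, SSSZ)), Z), add(add(Z, SSSZ), add(Z, Z)))
  [2] mul(add(S(add(SSZ, mul(Z, SSSZ))), Z), add(add(Z, SSSZ), add(Z, Z)))
  [3] mul(S(add(add(SSZ, mul(Z, SSSZ)), Z)), add(add(Z, SSSZ), add(Z, Z)))
  [4] add(add(add(Z, SSSZ), add(Z, Z)), mul(add(add(SSZ, mul(Z, SSSZ)), Z), add(add(Z, SSSZ), add(Z, Z))))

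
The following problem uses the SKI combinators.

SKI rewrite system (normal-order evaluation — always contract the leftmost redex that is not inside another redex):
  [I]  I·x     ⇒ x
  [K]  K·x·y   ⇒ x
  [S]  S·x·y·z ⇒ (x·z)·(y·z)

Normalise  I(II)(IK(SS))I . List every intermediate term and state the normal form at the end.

  start: I(II)(IK(SS))I
  step 1: II(IK(SS))I
  step 2: I(IK(SS))I
  step 3: IK(SS)I
  step 4: K(SS)I
  step 5: SS

Answer: normal form = SS  (in 5 steps)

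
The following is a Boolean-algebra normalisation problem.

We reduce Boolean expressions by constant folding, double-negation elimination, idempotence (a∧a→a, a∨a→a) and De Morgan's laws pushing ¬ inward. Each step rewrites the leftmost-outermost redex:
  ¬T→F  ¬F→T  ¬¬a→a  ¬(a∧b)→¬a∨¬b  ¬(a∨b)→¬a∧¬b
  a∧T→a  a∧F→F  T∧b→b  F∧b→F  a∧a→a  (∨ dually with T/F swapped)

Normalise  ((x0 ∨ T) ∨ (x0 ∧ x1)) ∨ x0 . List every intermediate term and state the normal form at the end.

Answer: normal form = T  (in 3 steps)

Derivation:
  start: ((x0 ∨ T) ∨ (x0 ∧ x1)) ∨ x0
  →1  (T ∨ (x0 ∧ x1)) ∨ x0
  →2  T ∨ x0
  →3  T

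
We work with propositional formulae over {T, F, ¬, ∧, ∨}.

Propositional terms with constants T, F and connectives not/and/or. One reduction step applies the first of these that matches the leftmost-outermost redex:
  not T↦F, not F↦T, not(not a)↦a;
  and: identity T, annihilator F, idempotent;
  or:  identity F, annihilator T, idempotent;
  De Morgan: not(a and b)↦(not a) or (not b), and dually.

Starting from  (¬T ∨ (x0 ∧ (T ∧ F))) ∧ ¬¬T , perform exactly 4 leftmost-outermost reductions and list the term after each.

Answer: after 4 steps: F ∧ ¬¬T

Derivation:
  start: (¬T ∨ (x0 ∧ (T ∧ F))) ∧ ¬¬T
  [1] (F ∨ (x0 ∧ (T ∧ F))) ∧ ¬¬T
  [2] (x0 ∧ (T ∧ F)) ∧ ¬¬T
  [3] (x0 ∧ F) ∧ ¬¬T
  [4] F ∧ ¬¬T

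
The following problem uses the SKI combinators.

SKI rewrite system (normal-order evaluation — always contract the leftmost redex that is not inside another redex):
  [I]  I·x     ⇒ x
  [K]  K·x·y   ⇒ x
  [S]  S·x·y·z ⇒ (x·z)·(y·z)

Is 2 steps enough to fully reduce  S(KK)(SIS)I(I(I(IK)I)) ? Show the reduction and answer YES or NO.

  start: S(KK)(SIS)I(I(I(IK)I))
  →1  KKI(SISI)(I(I(IK)I))
  →2  K(SISI)(I(I(IK)I))

Answer: NO — after 2 steps the term is K(SISI)(I(I(IK)I)), not yet normal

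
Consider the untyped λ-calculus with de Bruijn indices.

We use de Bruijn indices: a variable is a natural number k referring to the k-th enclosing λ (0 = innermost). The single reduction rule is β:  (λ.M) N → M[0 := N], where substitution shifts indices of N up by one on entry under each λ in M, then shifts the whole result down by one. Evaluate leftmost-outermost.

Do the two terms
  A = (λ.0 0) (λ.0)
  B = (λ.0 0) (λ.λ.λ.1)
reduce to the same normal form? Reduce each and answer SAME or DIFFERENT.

Answer: DIFFERENT — A ⇓ λ.0, B ⇓ λ.λ.1

Working:
Term A:
  start: (λ.0 0) (λ.0)
  step 1: (λ.0) (λ.0)
  step 2: λ.0

Term B:
  start: (λ.0 0) (λ.λ.λ.1)
  step 1: (λ.λ.λ.1) (λ.λ.λ.1)
  step 2: λ.λ.1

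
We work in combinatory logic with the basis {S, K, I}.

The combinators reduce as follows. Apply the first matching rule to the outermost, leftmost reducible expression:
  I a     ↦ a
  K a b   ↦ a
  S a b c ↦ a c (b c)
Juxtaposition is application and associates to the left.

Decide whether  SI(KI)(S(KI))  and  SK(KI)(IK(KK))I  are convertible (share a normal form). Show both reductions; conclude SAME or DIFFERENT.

Term A:
  start: SI(KI)(S(KI))
  →1  I(S(KI))(KI(S(KI)))
  →2  S(KI)(KI(S(KI)))
  →3  S(KI)I

Term B:
  start: SK(KI)(IK(KK))I
  →1  K(IK(KK))(KI(IK(KK)))I
  →2  IK(KK)I
  →3  K(KK)I
  →4  KK

Answer: DIFFERENT — A ⇓ S(KI)I, B ⇓ KK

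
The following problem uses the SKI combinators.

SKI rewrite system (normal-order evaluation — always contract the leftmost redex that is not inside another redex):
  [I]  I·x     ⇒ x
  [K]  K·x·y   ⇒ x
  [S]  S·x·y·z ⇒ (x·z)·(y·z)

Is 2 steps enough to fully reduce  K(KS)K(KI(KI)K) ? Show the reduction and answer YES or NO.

  start: K(KS)K(KI(KI)K)
  step 1: KS(KI(KI)K)
  step 2: S

Answer: YES — reaches normal form S in 2 ≤ 2 steps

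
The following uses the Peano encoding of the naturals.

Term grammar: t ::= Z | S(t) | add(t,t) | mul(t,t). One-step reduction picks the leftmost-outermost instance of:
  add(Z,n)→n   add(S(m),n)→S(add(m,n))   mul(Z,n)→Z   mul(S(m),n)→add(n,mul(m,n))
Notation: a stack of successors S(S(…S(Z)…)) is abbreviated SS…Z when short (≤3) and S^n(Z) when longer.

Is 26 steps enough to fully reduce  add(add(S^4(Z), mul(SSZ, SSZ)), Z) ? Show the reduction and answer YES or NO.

Answer: YES — reaches normal form S^8(Z) in 23 ≤ 26 steps

Derivation:
  start: add(add(S^4(Z), mul(SSZ, SSZ)), Z)
  →1  add(S(add(SSSZ, mul(SSZ, SSZ))), Z)
  →2  S(add(add(SSSZ, mul(SSZ, SSZ)), Z))
  →3  S(add(S(add(SSZ, mul(SSZ, SSZ))), Z))
  →4  S(S(add(add(SSZ, mul(SSZ, SSZ)), Z)))
  →5  S(S(add(S(add(SZ, mul(SSZ, SSZ))), Z)))
  →6  S(S(S(add(add(SZ, mul(SSZ, SSZ)), Z))))
  →7  S(S(S(add(S(add(Z, mul(SSZ, SSZ))), Z))))
  →8  S(S(S(S(add(add(Z, mul(SSZ, SSZ)), Z)))))
  →9  S(S(S(S(add(mul(SSZ, SSZ), Z)))))
  →10  S(S(S(S(add(add(SSZ, mul(SZ, SSZ)), Z)))))
  →11  S(S(S(S(add(S(add(SZ, mul(SZ, SSZ))), Z)))))
  →12  S(S(S(S(S(add(add(SZ, mul(SZ, SSZ)), Z))))))
  →13  S(S(S(S(S(add(S(add(Z, mul(SZ, SSZ))), Z))))))
  →14  S(S(S(S(S(S(add(add(Z, mul(SZ, SSZ)), Z)))))))
  →15  S(S(S(S(S(S(add(mul(SZ, SSZ), Z)))))))
  →16  S(S(S(S(S(S(add(add(SSZ, mul(Z, SSZ)), Z)))))))
  →17  S(S(S(S(S(S(add(S(add(SZ, mul(Z, SSZ))), Z)))))))
  →18  S(S(S(S(S(S(S(add(add(SZ, mul(Z, SSZ)), Z))))))))
  →19  S(S(S(S(S(S(S(add(S(add(Z, mul(Z, SSZ))), Z))))))))
  →20  S(S(S(S(S(S(S(S(add(add(Z, mul(Z, SSZ)), Z)))))))))
  →21  S(S(S(S(S(S(S(S(add(mul(Z, SSZ), Z)))))))))
  →22  S(S(S(S(S(S(S(S(add(Z, Z)))))))))
  →23  S^8(Z)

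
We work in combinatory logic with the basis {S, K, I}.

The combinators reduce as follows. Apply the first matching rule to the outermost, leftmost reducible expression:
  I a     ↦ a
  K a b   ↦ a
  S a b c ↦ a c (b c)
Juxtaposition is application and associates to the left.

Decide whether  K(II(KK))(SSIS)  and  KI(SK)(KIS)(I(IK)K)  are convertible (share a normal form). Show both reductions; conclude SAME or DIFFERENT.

Term A:
  start: K(II(KK))(SSIS)
  step 1: II(KK)
  step 2: I(KK)
  step 3: KK

Term B:
  start: KI(SK)(KIS)(I(IK)K)
  step 1: I(KIS)(I(IK)K)
  step 2: KIS(I(IK)K)
  step 3: I(I(IK)K)
  step 4: I(IK)K
  step 5: IKK
  step 6: KK

Answer: SAME — A ⇓ KK, B ⇓ KK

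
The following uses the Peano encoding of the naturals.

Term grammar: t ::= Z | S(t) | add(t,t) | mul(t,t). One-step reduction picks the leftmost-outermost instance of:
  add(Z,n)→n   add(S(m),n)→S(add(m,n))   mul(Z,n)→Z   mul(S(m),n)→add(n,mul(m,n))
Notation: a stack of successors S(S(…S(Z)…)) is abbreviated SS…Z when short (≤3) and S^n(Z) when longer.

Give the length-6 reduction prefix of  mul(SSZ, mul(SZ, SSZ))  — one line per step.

  start: mul(SSZ, mul(SZ, SSZ))
  [1] add(mul(SZ, SSZ), mul(SZ, mul(SZ, SSZ)))
  [2] add(add(SSZ, mul(Z, SSZ)), mul(SZ, mul(SZ, SSZ)))
  [3] add(S(add(SZ, mul(Z, SSZ))), mul(SZ, mul(SZ, SSZ)))
  [4] S(add(add(SZ, mul(Z, SSZ)), mul(SZ, mul(SZ, SSZ))))
  [5] S(add(S(add(Z, mul(Z, SSZ))), mul(SZ, mul(SZ, SSZ))))
  [6] S(S(add(add(Z, mul(Z, SSZ)), mul(SZ, mul(SZ, SSZ)))))

Answer: after 6 steps: S(S(add(add(Z, mul(Z, SSZ)), mul(SZ, mul(SZ, SSZ)))))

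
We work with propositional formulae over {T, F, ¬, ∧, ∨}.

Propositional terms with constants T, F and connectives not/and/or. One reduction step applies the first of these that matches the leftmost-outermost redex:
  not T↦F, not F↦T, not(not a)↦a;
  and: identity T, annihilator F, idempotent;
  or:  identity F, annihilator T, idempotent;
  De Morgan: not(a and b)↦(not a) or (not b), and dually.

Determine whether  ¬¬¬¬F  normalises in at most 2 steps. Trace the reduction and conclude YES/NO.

  start: ¬¬¬¬F
  [1] ¬¬F
  [2] F

Answer: YES — reaches normal form F in 2 ≤ 2 steps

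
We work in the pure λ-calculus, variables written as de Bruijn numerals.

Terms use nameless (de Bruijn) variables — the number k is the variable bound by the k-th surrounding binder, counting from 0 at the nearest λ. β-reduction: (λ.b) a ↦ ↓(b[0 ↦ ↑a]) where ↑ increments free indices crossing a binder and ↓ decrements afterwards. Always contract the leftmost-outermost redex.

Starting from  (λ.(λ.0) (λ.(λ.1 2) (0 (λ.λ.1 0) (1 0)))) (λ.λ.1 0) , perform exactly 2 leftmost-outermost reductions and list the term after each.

Answer: after 2 steps: λ.(λ.1 (λ.λ.1 0)) (0 (λ.λ.1 0) ((λ.λ.1 0) 0))

Working:
  start: (λ.(λ.0) (λ.(λ.1 2) (0 (λ.λ.1 0) (1 0)))) (λ.λ.1 0)
  →1  (λ.0) (λ.(λ.1 (λ.λ.1 0)) (0 (λ.λ.1 0) ((λ.λ.1 0) 0)))
  →2  λ.(λ.1 (λ.λ.1 0)) (0 (λ.λ.1 0) ((λ.λ.1 0) 0))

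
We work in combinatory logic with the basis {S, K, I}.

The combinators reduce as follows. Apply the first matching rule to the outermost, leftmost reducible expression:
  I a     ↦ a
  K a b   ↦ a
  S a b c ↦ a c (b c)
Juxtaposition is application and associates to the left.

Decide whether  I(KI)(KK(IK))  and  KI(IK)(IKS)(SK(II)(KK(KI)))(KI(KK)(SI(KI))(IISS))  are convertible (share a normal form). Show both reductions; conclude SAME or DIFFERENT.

Term A:
  start: I(KI)(KK(IK))
  [1] KI(KK(IK))
  [2] I

Term B:
  start: KI(IK)(IKS)(SK(II)(KK(KI)))(KI(KK)(SI(KI))(IISS))
  [1] I(IKS)(SK(II)(KK(KI)))(KI(KK)(SI(KI))(IISS))
  [2] IKS(SK(II)(KK(KI)))(KI(KK)(SI(KI))(IISS))
  [3] KS(SK(II)(KK(KI)))(KI(KK)(SI(KI))(IISS))
  [4] S(KI(KK)(SI(KI))(IISS))
  [5] S(I(SI(KI))(IISS))
  [6] S(SI(KI)(IISS))
  [7] S(I(IISS)(KI(IISS)))
  [8] S(IISS(KI(IISS)))
  [9] S(ISS(KI(IISS)))
  [10] S(SS(KI(IISS)))
  [11] S(SSI)

Answer: DIFFERENT — A ⇓ I, B ⇓ S(SSI)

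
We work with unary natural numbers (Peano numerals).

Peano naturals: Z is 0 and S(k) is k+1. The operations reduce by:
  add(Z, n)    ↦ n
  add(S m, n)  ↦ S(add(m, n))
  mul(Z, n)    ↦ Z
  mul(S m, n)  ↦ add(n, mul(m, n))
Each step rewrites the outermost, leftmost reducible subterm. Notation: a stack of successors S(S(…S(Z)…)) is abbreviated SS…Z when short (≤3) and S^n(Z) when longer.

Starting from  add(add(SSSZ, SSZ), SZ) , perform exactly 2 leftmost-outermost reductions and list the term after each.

  start: add(add(SSSZ, SSZ), SZ)
  [1] add(S(add(SSZ, SSZ)), SZ)
  [2] S(add(add(SSZ, SSZ), SZ))

Answer: after 2 steps: S(add(add(SSZ, SSZ), SZ))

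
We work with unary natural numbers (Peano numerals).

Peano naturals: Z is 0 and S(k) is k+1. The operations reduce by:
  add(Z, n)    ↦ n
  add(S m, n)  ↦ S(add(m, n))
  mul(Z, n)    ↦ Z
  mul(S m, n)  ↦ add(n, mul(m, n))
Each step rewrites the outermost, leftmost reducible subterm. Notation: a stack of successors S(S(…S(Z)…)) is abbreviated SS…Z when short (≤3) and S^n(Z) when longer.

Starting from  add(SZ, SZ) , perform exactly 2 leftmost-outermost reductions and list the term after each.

Answer: after 2 steps: SSZ

Working:
  start: add(SZ, SZ)
  step 1: S(add(Z, SZ))
  step 2: SSZ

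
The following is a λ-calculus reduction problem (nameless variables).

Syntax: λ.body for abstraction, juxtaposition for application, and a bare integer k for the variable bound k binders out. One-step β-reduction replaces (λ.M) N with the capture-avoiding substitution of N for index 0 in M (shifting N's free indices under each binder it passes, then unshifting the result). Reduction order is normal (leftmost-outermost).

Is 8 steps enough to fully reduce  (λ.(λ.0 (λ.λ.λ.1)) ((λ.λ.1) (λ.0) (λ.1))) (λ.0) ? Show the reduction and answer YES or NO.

  start: (λ.(λ.0 (λ.λ.λ.1)) ((λ.λ.1) (λ.0) (λ.1))) (λ.0)
  →1  (λ.0 (λ.λ.λ.1)) ((λ.λ.1) (λ.0) (λ.λ.0))
  →2  (λ.λ.1) (λ.0) (λ.λ.0) (λ.λ.λ.1)
  →3  (λ.λ.0) (λ.λ.0) (λ.λ.λ.1)
  →4  (λ.0) (λ.λ.λ.1)
  →5  λ.λ.λ.1

Answer: YES — reaches normal form λ.λ.λ.1 in 5 ≤ 8 steps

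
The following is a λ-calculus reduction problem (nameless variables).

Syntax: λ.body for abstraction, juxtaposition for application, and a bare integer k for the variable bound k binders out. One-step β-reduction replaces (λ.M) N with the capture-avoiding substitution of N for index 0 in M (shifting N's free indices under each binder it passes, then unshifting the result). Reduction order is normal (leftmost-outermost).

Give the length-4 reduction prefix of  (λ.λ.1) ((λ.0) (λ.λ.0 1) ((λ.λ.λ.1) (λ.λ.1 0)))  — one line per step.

Answer: after 4 steps: λ.λ.0 (λ.λ.1)

Working:
  start: (λ.λ.1) ((λ.0) (λ.λ.0 1) ((λ.λ.λ.1) (λ.λ.1 0)))
  step 1: λ.(λ.0) (λ.λ.0 1) ((λ.λ.λ.1) (λ.λ.1 0))
  step 2: λ.(λ.λ.0 1) ((λ.λ.λ.1) (λ.λ.1 0))
  step 3: λ.λ.0 ((λ.λ.λ.1) (λ.λ.1 0))
  step 4: λ.λ.0 (λ.λ.1)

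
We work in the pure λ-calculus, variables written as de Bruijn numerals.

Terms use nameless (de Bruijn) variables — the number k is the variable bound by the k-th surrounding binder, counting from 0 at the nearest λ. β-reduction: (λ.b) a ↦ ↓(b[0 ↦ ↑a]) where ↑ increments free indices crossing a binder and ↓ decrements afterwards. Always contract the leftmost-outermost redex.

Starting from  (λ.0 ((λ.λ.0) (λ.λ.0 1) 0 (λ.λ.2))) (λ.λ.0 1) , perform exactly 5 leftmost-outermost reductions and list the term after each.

  start: (λ.0 ((λ.λ.0) (λ.λ.0 1) 0 (λ.λ.2))) (λ.λ.0 1)
  →1  (λ.λ.0 1) ((λ.λ.0) (λ.λ.0 1) (λ.λ.0 1) (λ.λ.λ.λ.0 1))
  →2  λ.0 ((λ.λ.0) (λ.λ.0 1) (λ.λ.0 1) (λ.λ.λ.λ.0 1))
  →3  λ.0 ((λ.0) (λ.λ.0 1) (λ.λ.λ.λ.0 1))
  →4  λ.0 ((λ.λ.0 1) (λ.λ.λ.λ.0 1))
  →5  λ.0 (λ.0 (λ.λ.λ.λ.0 1))

Answer: after 5 steps: λ.0 (λ.0 (λ.λ.λ.λ.0 1))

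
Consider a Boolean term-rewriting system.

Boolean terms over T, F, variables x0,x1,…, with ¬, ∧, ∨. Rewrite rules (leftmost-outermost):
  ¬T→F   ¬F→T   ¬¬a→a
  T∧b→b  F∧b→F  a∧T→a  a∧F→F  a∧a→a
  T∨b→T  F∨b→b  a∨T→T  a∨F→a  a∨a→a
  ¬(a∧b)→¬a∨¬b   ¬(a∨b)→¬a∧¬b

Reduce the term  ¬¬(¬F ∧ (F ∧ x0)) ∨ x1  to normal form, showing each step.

Answer: normal form = x1  (in 5 steps)

Working:
  start: ¬¬(¬F ∧ (F ∧ x0)) ∨ x1
  [1] (¬F ∧ (F ∧ x0)) ∨ x1
  [2] (T ∧ (F ∧ x0)) ∨ x1
  [3] (F ∧ x0) ∨ x1
  [4] F ∨ x1
  [5] x1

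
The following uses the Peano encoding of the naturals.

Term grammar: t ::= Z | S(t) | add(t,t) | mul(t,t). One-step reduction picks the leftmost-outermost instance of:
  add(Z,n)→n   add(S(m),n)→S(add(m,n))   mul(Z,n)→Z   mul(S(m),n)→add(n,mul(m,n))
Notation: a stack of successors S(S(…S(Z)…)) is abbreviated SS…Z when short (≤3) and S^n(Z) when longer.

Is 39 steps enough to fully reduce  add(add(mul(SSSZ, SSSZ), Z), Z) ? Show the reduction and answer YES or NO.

  start: add(add(mul(SSSZ, SSSZ), Z), Z)
  →1  add(add(add(SSSZ, mul(SSZ, SSSZ)), Z), Z)
  →2  add(add(S(add(SSZ, mul(SSZ, SSSZ))), Z), Z)
  →3  add(S(add(add(SSZ, mul(SSZ, SSSZ)), Z)), Z)
  →4  S(add(add(add(SSZ, mul(SSZ, SSSZ)), Z), Z))
  →5  S(add(add(S(add(SZ, mul(SSZ, SSSZ))), Z), Z))
  →6  S(add(S(add(add(SZ, mul(SSZ, SSSZ)), Z)), Z))
  →7  S(S(add(add(add(SZ, mul(SSZ, SSSZ)), Z), Z)))
  →8  S(S(add(add(S(add(Z, mul(SSZ, SSSZ))), Z), Z)))
  →9  S(S(add(S(add(add(Z, mul(SSZ, SSSZ)), Z)), Z)))
  →10  S(S(S(add(add(add(Z, mul(SSZ, SSSZ)), Z), Z))))
  →11  S(S(S(add(add(mul(SSZ, SSSZ), Z), Z))))
  →12  S(S(S(add(add(add(SSSZ, mul(SZ, SSSZ)), Z), Z))))
  →13  S(S(S(add(add(S(add(SSZ, mul(SZ, SSSZ))), Z), Z))))
  →14  S(S(S(add(S(add(add(SSZ, mul(SZ, SSSZ)), Z)), Z))))
  →15  S(S(S(S(add(add(add(SSZ, mul(SZ, SSSZ)), Z), Z)))))
  →16  S(S(S(S(add(add(S(add(SZ, mul(SZ, SSSZ))), Z), Z)))))
  →17  S(S(S(S(add(S(add(add(SZ, mul(SZ, SSSZ)), Z)), Z)))))
  →18  S(S(S(S(S(add(add(add(SZ, mul(SZ, SSSZ)), Z), Z))))))
  →19  S(S(S(S(S(add(add(S(add(Z, mul(SZ, SSSZ))), Z), Z))))))
  →20  S(S(S(S(S(add(S(add(add(Z, mul(SZ, SSSZ)), Z)), Z))))))
  →21  S(S(S(S(S(S(add(add(add(Z, mul(SZ, SSSZ)), Z), Z)))))))
  →22  S(S(S(S(S(S(add(add(mul(SZ, SSSZ), Z), Z)))))))
  →23  S(S(S(S(S(S(add(add(add(SSSZ, mul(Z, SSSZ)), Z), Z)))))))
  →24  S(S(S(S(S(S(add(add(S(add(SSZ, mul(Z, SSSZ))), Z), Z)))))))
  →25  S(S(S(S(S(S(add(S(add(add(SSZ, mul(Z, SSSZ)), Z)), Z)))))))
  →26  S(S(S(S(S(S(S(add(add(add(SSZ, mul(Z, SSSZ)), Z), Z))))))))
  →27  S(S(S(S(S(S(S(add(add(S(add(SZ, mul(Z, SSSZ))), Z), Z))))))))
  →28  S(S(S(S(S(S(S(add(S(add(add(SZ, mul(Z, SSSZ)), Z)), Z))))))))
  →29  S(S(S(S(S(S(S(S(add(add(add(SZ, mul(Z, SSSZ)), Z), Z)))))))))
  →30  S(S(S(S(S(S(S(S(add(add(S(add(Z, mul(Z, SSSZ))), Z), Z)))))))))
  →31  S(S(S(S(S(S(S(S(add(S(add(add(Z, mul(Z, SSSZ)), Z)), Z)))))))))
  →32  S(S(S(S(S(S(S(S(S(add(add(add(Z, mul(Z, SSSZ)), Z), Z))))))))))
  →33  S(S(S(S(S(S(S(S(S(add(add(mul(Z, SSSZ), Z), Z))))))))))
  →34  S(S(S(S(S(S(S(S(S(add(add(Z, Z), Z))))))))))
  →35  S(S(S(S(S(S(S(S(S(add(Z, Z))))))))))
  →36  S^9(Z)

Answer: YES — reaches normal form S^9(Z) in 36 ≤ 39 steps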